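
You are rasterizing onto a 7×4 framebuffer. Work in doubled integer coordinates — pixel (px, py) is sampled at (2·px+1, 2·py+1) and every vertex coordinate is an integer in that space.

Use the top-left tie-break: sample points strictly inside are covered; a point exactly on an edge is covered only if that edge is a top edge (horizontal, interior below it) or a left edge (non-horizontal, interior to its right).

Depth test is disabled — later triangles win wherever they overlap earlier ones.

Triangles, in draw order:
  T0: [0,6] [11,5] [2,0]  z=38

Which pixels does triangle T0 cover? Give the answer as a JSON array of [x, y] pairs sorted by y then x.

T0:
  2·area = 64  (B↔C swapped to make it positive)
  edge (0, 6)→(2, 0): d=(2,-6) top-left  bias=+0
  edge (2, 0)→(11, 5): d=(9,5) right/bottom  bias=-1
  edge (11, 5)→(0, 6): d=(-11,1) right/bottom  bias=-1
    (1,0)@(3, 1): e=[8,4,52] → #
    (2,0)@(5, 1): e=[20,-6,50] → ·
    (0,1)@(1, 3): e=[0,32,32] → #  [on edge]
    (2,1)@(5, 3): e=[24,12,28] → #
    (3,1)@(7, 3): e=[36,2,26] → #
    (4,1)@(9, 3): e=[48,-8,24] → ·
    (0,2)@(1, 5): e=[4,50,10] → #
    (4,2)@(9, 5): e=[52,10,2] → #
    (5,2)@(11, 5): e=[64,0,0] → ·  [on edge]
    (0,3)@(1, 7): e=[8,68,-12] → ·
    (1,3)@(3, 7): e=[20,58,-14] → ·
    (2,3)@(5, 7): e=[32,48,-16] → ·
  covered (10 px):
    · # · · · · ·
    # # # # · · ·
    # # # # # · ·
    · · · · · · ·

Answer: [[1,0],[0,1],[1,1],[2,1],[3,1],[0,2],[1,2],[2,2],[3,2],[4,2]]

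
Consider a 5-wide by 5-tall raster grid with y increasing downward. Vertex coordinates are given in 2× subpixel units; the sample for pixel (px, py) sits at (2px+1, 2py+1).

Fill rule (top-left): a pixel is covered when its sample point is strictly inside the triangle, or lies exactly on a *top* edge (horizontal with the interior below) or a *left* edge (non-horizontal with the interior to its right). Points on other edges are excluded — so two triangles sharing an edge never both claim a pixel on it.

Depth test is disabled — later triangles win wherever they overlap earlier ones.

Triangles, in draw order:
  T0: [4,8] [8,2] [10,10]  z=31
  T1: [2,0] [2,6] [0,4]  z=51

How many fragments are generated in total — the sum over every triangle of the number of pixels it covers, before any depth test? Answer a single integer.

T0:
  2·area = 44
  edge (4, 8)→(8, 2): d=(4,-6) top-left  bias=+0
  edge (8, 2)→(10, 10): d=(2,8) right/bottom  bias=-1
  edge (10, 10)→(4, 8): d=(-6,-2) top-left  bias=+0
    (3,2)@(7, 5): e=[6,14,24] → #
    (4,2)@(9, 5): e=[18,-2,28] → ·
    (0,3)@(1, 7): e=[-22,66,0] → ·  [on edge]
    (2,3)@(5, 7): e=[2,34,8] → #
    (4,3)@(9, 7): e=[26,2,16] → #
    (2,4)@(5, 9): e=[10,38,-4] → ·
    (3,4)@(7, 9): e=[22,22,0] → #  [on edge]
  covered (6 px):
    · · · · ·
    · · · · ·
    · · · # ·
    · · # # #
    · · · # #
T1:
  2·area = 12
  edge (2, 0)→(2, 6): d=(0,6) right/bottom  bias=-1
  edge (2, 6)→(0, 4): d=(-2,-2) top-left  bias=+0
  edge (0, 4)→(2, 0): d=(2,-4) top-left  bias=+0
    (0,1)@(1, 3): e=[6,4,2] → #
    (1,1)@(3, 3): e=[-6,8,10] → ·
    (0,2)@(1, 5): e=[6,0,6] → #  [on edge]
    (1,2)@(3, 5): e=[-6,4,14] → ·
    (0,3)@(1, 7): e=[6,-4,10] → ·
    (1,3)@(3, 7): e=[-6,0,18] → ·  [on edge]
    (2,4)@(5, 9): e=[-18,0,30] → ·  [on edge]
  covered (2 px):
    · · · · ·
    # · · · ·
    # · · · ·
    · · · · ·
    · · · · ·

Result: 8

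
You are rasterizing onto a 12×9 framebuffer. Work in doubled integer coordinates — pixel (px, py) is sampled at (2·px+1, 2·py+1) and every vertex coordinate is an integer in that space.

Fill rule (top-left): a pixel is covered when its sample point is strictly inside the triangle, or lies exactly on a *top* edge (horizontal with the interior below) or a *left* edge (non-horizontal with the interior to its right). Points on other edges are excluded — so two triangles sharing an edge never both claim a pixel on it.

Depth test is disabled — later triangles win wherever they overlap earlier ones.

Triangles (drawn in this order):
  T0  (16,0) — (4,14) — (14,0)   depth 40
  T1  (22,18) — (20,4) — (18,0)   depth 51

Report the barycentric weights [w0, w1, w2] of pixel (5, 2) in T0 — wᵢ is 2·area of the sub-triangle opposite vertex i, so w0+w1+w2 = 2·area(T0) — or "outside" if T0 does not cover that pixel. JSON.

T0:
  2·area = 28
  edge (16, 0)→(4, 14): d=(-12,14) right/bottom  bias=-1
  edge (4, 14)→(14, 0): d=(10,-14) top-left  bias=+0
  edge (14, 0)→(16, 0): d=(2,0) top-left  bias=+0
    (7,0)@(15, 1): e=[2,24,2] → █
    (8,0)@(17, 1): e=[-26,52,2] → ·
    (6,1)@(13, 3): e=[6,16,6] → █
    (7,1)@(15, 3): e=[-22,44,6] → ·
    (5,2)@(11, 5): e=[10,8,10] → █
    (6,2)@(13, 5): e=[-18,36,10] → ·
    (4,3)@(9, 7): e=[14,0,14] → █  [on edge]
    (5,3)@(11, 7): e=[-14,28,14] → ·
    (4,4)@(9, 9): e=[-10,20,18] → ·
  covered (4 px):
    · · · · · · · █ · · · ·
    · · · · · · █ · · · · ·
    · · · · · █ · · · · · ·
    · · · · █ · · · · · · ·
    · · · · · · · · · · · ·
    · · · · · · · · · · · ·
    · · · · · · · · · · · ·
    · · · · · · · · · · · ·
    · · · · · · · · · · · ·
T1:
  2·area = 20  (B↔C swapped to make it positive)
  edge (22, 18)→(18, 0): d=(-4,-18) top-left  bias=+0
  edge (18, 0)→(20, 4): d=(2,4) right/bottom  bias=-1
  edge (20, 4)→(22, 18): d=(2,14) right/bottom  bias=-1
    (9,1)@(19, 3): e=[6,2,12] → █
    (10,1)@(21, 3): e=[42,-6,-16] → ·
    (9,2)@(19, 5): e=[-2,6,16] → ·
    (10,5)@(21, 11): e=[10,10,0] → ·  [on edge]
    (10,6)@(21, 13): e=[2,14,4] → █
    (11,6)@(23, 13): e=[38,6,-24] → ·
    (10,7)@(21, 15): e=[-6,18,8] → ·
  covered (2 px):
    · · · · · · · · · · · ·
    · · · · · · · · · █ · ·
    · · · · · · · · · · · ·
    · · · · · · · · · · · ·
    · · · · · · · · · · · ·
    · · · · · · · · · · · ·
    · · · · · · · · · · █ ·
    · · · · · · · · · · · ·
    · · · · · · · · · · · ·

Final: [8,10,10]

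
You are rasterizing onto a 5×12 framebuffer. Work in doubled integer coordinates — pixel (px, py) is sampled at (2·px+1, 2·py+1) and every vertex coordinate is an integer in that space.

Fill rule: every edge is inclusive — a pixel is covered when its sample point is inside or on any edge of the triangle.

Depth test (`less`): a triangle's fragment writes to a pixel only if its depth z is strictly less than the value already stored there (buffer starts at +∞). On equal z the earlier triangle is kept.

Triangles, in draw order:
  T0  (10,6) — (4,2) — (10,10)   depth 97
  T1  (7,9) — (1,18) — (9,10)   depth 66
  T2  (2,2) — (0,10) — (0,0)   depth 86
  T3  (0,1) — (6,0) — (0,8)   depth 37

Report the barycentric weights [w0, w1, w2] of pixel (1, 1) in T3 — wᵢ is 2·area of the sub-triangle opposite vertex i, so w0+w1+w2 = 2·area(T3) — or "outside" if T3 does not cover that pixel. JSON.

T0:
  2·area = 24  (B↔C swapped to make it positive)
  edge (10, 6)→(10, 10): d=(0,4) inclusive
  edge (10, 10)→(4, 2): d=(-6,-8) inclusive
  edge (4, 2)→(10, 6): d=(6,4) inclusive
    (2,1)@(5, 3): e=[20,2,2] → #
    (3,1)@(7, 3): e=[12,18,-6] → ·
    (2,2)@(5, 5): e=[20,-10,14] → ·
    (3,2)@(7, 5): e=[12,6,6] → #
    (4,2)@(9, 5): e=[4,22,-2] → ·
    (3,3)@(7, 7): e=[12,-6,18] → ·
    (4,3)@(9, 7): e=[4,10,10] → #
    (4,4)@(9, 9): e=[4,-2,22] → ·
  covered (3 px):
    · · · · ·
    · · # · ·
    · · · # ·
    · · · · #
    · · · · ·
    · · · · ·
    · · · · ·
    · · · · ·
    · · · · ·
    · · · · ·
    · · · · ·
    · · · · ·
T1:
  2·area = 24  (B↔C swapped to make it positive)
  edge (7, 9)→(9, 10): d=(2,1) inclusive
  edge (9, 10)→(1, 18): d=(-8,8) inclusive
  edge (1, 18)→(7, 9): d=(6,-9) inclusive
    (1,3)@(3, 7): e=[0,72,-48] → ·  [on edge]
    (3,4)@(7, 9): e=[0,24,0] → #  [on edge]
    (4,4)@(9, 9): e=[-2,8,18] → ·
    (3,5)@(7, 11): e=[4,8,12] → #
    (4,5)@(9, 11): e=[2,-8,30] → ·
    (2,6)@(5, 13): e=[10,8,6] → #
    (3,6)@(7, 13): e=[8,-8,24] → ·
    (1,7)@(3, 15): e=[16,8,0] → #  [on edge]
    (2,7)@(5, 15): e=[14,-8,18] → ·
    (1,8)@(3, 17): e=[20,-8,12] → ·
  covered (4 px):
    · · · · ·
    · · · · ·
    · · · · ·
    · · · · ·
    · · · # ·
    · · · # ·
    · · # · ·
    · # · · ·
    · · · · ·
    · · · · ·
    · · · · ·
    · · · · ·
T2:
  2·area = 20
  edge (2, 2)→(0, 10): d=(-2,8) inclusive
  edge (0, 10)→(0, 0): d=(0,-10) inclusive
  edge (0, 0)→(2, 2): d=(2,2) inclusive
    (0,0)@(1, 1): e=[10,10,0] → #  [on edge]
    (1,0)@(3, 1): e=[-6,30,-4] → ·
    (0,1)@(1, 3): e=[6,10,4] → #
    (1,1)@(3, 3): e=[-10,30,0] → ·  [on edge]
    (0,2)@(1, 5): e=[2,10,8] → #
    (1,2)@(3, 5): e=[-14,30,4] → ·
    (2,2)@(5, 5): e=[-30,50,0] → ·  [on edge]
    (0,3)@(1, 7): e=[-2,10,12] → ·
    (3,3)@(7, 7): e=[-50,70,0] → ·  [on edge]
    (4,4)@(9, 9): e=[-70,90,0] → ·  [on edge]
  covered (3 px):
    # · · · ·
    # · · · ·
    # · · · ·
    · · · · ·
    · · · · ·
    · · · · ·
    · · · · ·
    · · · · ·
    · · · · ·
    · · · · ·
    · · · · ·
    · · · · ·
T3:
  2·area = 42
  edge (0, 1)→(6, 0): d=(6,-1) inclusive
  edge (6, 0)→(0, 8): d=(-6,8) inclusive
  edge (0, 8)→(0, 1): d=(0,-7) inclusive
    (0,0)@(1, 1): e=[1,34,7] → #
    (1,0)@(3, 1): e=[3,18,21] → #
    (2,0)@(5, 1): e=[5,2,35] → #
    (3,0)@(7, 1): e=[7,-14,49] → ·
    (0,1)@(1, 3): e=[13,22,7] → #
    (2,1)@(5, 3): e=[17,-10,35] → ·
    (0,2)@(1, 5): e=[25,10,7] → #
    (1,2)@(3, 5): e=[27,-6,21] → ·
    (0,3)@(1, 7): e=[37,-2,7] → ·
  covered (6 px):
    # # # · ·
    # # · · ·
    # · · · ·
    · · · · ·
    · · · · ·
    · · · · ·
    · · · · ·
    · · · · ·
    · · · · ·
    · · · · ·
    · · · · ·
    · · · · ·

Answer: [6,21,15]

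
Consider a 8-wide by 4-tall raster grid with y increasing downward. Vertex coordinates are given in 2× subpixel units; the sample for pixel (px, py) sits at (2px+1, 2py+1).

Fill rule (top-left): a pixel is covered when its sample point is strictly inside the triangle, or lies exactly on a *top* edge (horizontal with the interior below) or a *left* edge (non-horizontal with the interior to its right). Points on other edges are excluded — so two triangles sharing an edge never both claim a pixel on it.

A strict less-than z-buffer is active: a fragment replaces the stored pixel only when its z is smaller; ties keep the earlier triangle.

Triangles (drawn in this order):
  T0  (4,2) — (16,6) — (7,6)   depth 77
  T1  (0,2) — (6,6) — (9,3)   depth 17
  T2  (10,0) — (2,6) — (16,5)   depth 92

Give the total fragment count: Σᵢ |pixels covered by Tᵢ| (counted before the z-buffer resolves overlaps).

T0:
  2·area = 36
  edge (4, 2)→(16, 6): d=(12,4) right/bottom  bias=-1
  edge (16, 6)→(7, 6): d=(-9,0) right/bottom  bias=-1
  edge (7, 6)→(4, 2): d=(-3,-4) top-left  bias=+0
    (0,0)@(1, 1): e=[0,45,-9] → ·  [on edge]
    (2,1)@(5, 3): e=[8,27,1] → █
    (3,1)@(7, 3): e=[0,27,9] → ·  [on edge]
    (2,2)@(5, 5): e=[32,9,-5] → ·
    (3,2)@(7, 5): e=[24,9,3] → █
    (4,2)@(9, 5): e=[16,9,11] → █
    (5,2)@(11, 5): e=[8,9,19] → █
    (6,2)@(13, 5): e=[0,9,27] → ·  [on edge]
    (3,3)@(7, 7): e=[48,-9,-3] → ·
    (4,3)@(9, 7): e=[40,-9,5] → ·
    (5,3)@(11, 7): e=[32,-9,13] → ·
  covered (4 px):
    · · · · · · · ·
    · · █ · · · · ·
    · · · █ █ █ · ·
    · · · · · · · ·
T1:
  2·area = 30  (B↔C swapped to make it positive)
  edge (0, 2)→(9, 3): d=(9,1) right/bottom  bias=-1
  edge (9, 3)→(6, 6): d=(-3,3) right/bottom  bias=-1
  edge (6, 6)→(0, 2): d=(-6,-4) top-left  bias=+0
    (5,0)@(11, 1): e=[-20,0,50] → ·  [on edge]
    (1,1)@(3, 3): e=[6,18,6] → █
    (2,1)@(5, 3): e=[4,12,14] → █
    (3,1)@(7, 3): e=[2,6,22] → █
    (4,1)@(9, 3): e=[0,0,30] → ·  [on edge]
    (1,2)@(3, 5): e=[24,12,-6] → ·
    (2,2)@(5, 5): e=[22,6,2] → █
    (3,2)@(7, 5): e=[20,0,10] → ·  [on edge]
    (2,3)@(5, 7): e=[40,0,-10] → ·  [on edge]
  covered (4 px):
    · · · · · · · ·
    · █ █ █ · · · ·
    · · █ · · · · ·
    · · · · · · · ·
T2:
  2·area = 76  (B↔C swapped to make it positive)
  edge (10, 0)→(16, 5): d=(6,5) right/bottom  bias=-1
  edge (16, 5)→(2, 6): d=(-14,1) right/bottom  bias=-1
  edge (2, 6)→(10, 0): d=(8,-6) top-left  bias=+0
    (4,0)@(9, 1): e=[11,63,2] → █
    (5,0)@(11, 1): e=[1,61,14] → █
    (6,0)@(13, 1): e=[-9,59,26] → ·
    (3,1)@(7, 3): e=[33,37,6] → █
    (6,1)@(13, 3): e=[3,31,42] → █
    (7,1)@(15, 3): e=[-7,29,54] → ·
    (2,2)@(5, 5): e=[55,11,10] → █
    (7,2)@(15, 5): e=[5,1,70] → █
    (2,3)@(5, 7): e=[67,-17,26] → ·
    (3,3)@(7, 7): e=[57,-19,38] → ·
    (4,3)@(9, 7): e=[47,-21,50] → ·
    (5,3)@(11, 7): e=[37,-23,62] → ·
  covered (12 px):
    · · · · █ █ · ·
    · · · █ █ █ █ ·
    · · █ █ █ █ █ █
    · · · · · · · ·

Result: 20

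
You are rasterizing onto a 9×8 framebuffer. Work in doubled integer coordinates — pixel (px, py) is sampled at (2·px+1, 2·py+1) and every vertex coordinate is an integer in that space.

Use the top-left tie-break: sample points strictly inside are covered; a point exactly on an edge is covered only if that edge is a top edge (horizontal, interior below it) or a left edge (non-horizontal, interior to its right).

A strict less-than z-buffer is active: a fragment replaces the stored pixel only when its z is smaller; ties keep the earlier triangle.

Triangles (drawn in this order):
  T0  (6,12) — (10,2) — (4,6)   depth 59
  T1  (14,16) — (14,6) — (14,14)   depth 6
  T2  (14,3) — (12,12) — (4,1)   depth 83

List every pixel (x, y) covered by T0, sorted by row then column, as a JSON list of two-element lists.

T0:
  2·area = 44  (B↔C swapped to make it positive)
  edge (6, 12)→(4, 6): d=(-2,-6) top-left  bias=+0
  edge (4, 6)→(10, 2): d=(6,-4) top-left  bias=+0
  edge (10, 2)→(6, 12): d=(-4,10) right/bottom  bias=-1
    (1,1)@(3, 3): e=[0,-22,66] → .  [on edge]
    (4,1)@(9, 3): e=[36,2,6] → X
    (5,1)@(11, 3): e=[48,10,-14] → .
    (3,2)@(7, 5): e=[20,6,18] → X
    (4,2)@(9, 5): e=[32,14,-2] → .
    (2,3)@(5, 7): e=[4,10,30] → X
    (4,3)@(9, 7): e=[28,26,-10] → .
    (2,4)@(5, 9): e=[0,22,22] → X  [on edge]
    (4,4)@(9, 9): e=[24,38,-18] → .
    (2,5)@(5, 11): e=[-4,34,14] → .
    (3,5)@(7, 11): e=[8,42,-6] → .
    (3,7)@(7, 15): e=[0,66,-22] → .  [on edge]
  covered (6 px):
    . . . . . . . . .
    . . . . X . . . .
    . . . X . . . . .
    . . X X . . . . .
    . . X X . . . . .
    . . . . . . . . .
    . . . . . . . . .
    . . . . . . . . .
T1:
  degenerate (2·area = 0) — covers nothing
T2:
  2·area = 94
  edge (14, 3)→(12, 12): d=(-2,9) right/bottom  bias=-1
  edge (12, 12)→(4, 1): d=(-8,-11) top-left  bias=+0
  edge (4, 1)→(14, 3): d=(10,2) right/bottom  bias=-1
    (3,1)@(7, 3): e=[63,17,14] → X
    (4,1)@(9, 3): e=[45,39,10] → X
    (5,1)@(11, 3): e=[27,61,6] → X
    (6,1)@(13, 3): e=[9,83,2] → X
    (7,1)@(15, 3): e=[-9,105,-2] → .
    (3,2)@(7, 5): e=[59,1,34] → X
    (7,2)@(15, 5): e=[-13,89,18] → .
    (3,3)@(7, 7): e=[55,-15,54] → .
    (4,3)@(9, 7): e=[37,7,50] → X
    (7,3)@(15, 7): e=[-17,73,38] → .
    (4,4)@(9, 9): e=[33,-9,70] → .
    (5,4)@(11, 9): e=[15,13,66] → X
  covered (12 px):
    . . . . . . . . .
    . . . X X X X . .
    . . . X X X X . .
    . . . . X X X . .
    . . . . . X . . .
    . . . . . . . . .
    . . . . . . . . .
    . . . . . . . . .

Final: [[4,1],[3,2],[2,3],[3,3],[2,4],[3,4]]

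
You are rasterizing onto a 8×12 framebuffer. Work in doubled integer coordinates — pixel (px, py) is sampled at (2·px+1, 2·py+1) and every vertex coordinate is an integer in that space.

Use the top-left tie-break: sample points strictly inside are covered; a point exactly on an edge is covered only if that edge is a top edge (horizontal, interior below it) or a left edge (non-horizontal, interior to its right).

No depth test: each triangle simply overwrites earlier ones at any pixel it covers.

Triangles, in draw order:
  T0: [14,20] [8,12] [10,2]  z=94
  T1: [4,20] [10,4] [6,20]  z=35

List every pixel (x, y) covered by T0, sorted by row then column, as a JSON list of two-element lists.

T0:
  2·area = 76
  edge (14, 20)→(8, 12): d=(-6,-8) top-left  bias=+0
  edge (8, 12)→(10, 2): d=(2,-10) top-left  bias=+0
  edge (10, 2)→(14, 20): d=(4,18) right/bottom  bias=-1
    (4,3)@(9, 7): e=[38,0,38] → X  [on edge]
    (5,3)@(11, 7): e=[54,20,2] → X
    (6,3)@(13, 7): e=[70,40,-34] → .
    (4,4)@(9, 9): e=[26,4,46] → X
    (6,4)@(13, 9): e=[58,44,-26] → .
    (4,5)@(9, 11): e=[14,8,54] → X
    (6,5)@(13, 11): e=[46,48,-18] → .
    (4,6)@(9, 13): e=[2,12,62] → X
    (6,6)@(13, 13): e=[34,52,-10] → .
    (4,7)@(9, 15): e=[-10,16,70] → .
    (5,7)@(11, 15): e=[6,36,34] → X
    (6,7)@(13, 15): e=[22,56,-2] → .
    (3,8)@(7, 17): e=[-38,0,114] → .  [on edge]
  covered (10 px):
    . . . . . . . .
    . . . . . . . .
    . . . . . . . .
    . . . . X X . .
    . . . . X X . .
    . . . . X X . .
    . . . . X X . .
    . . . . . X . .
    . . . . . . X .
    . . . . . . . .
    . . . . . . . .
    . . . . . . . .
T1:
  2·area = 32
  edge (4, 20)→(10, 4): d=(6,-16) top-left  bias=+0
  edge (10, 4)→(6, 20): d=(-4,16) right/bottom  bias=-1
  edge (6, 20)→(4, 20): d=(-2,0) right/bottom  bias=-1
    (4,3)@(9, 7): e=[2,4,26] → X
    (5,3)@(11, 7): e=[34,-28,26] → .
    (4,4)@(9, 9): e=[14,-4,22] → .
    (3,6)@(7, 13): e=[6,12,14] → X
    (4,6)@(9, 13): e=[38,-20,14] → .
    (3,7)@(7, 15): e=[18,4,10] → X
    (4,7)@(9, 15): e=[50,-28,10] → .
    (3,8)@(7, 17): e=[30,-4,6] → .
    (2,9)@(5, 19): e=[10,20,2] → X
    (3,9)@(7, 19): e=[42,-12,2] → .
    (2,10)@(5, 21): e=[22,12,-2] → .
  covered (4 px):
    . . . . . . . .
    . . . . . . . .
    . . . . . . . .
    . . . . X . . .
    . . . . . . . .
    . . . . . . . .
    . . . X . . . .
    . . . X . . . .
    . . . . . . . .
    . . X . . . . .
    . . . . . . . .
    . . . . . . . .

Answer: [[4,3],[5,3],[4,4],[5,4],[4,5],[5,5],[4,6],[5,6],[5,7],[6,8]]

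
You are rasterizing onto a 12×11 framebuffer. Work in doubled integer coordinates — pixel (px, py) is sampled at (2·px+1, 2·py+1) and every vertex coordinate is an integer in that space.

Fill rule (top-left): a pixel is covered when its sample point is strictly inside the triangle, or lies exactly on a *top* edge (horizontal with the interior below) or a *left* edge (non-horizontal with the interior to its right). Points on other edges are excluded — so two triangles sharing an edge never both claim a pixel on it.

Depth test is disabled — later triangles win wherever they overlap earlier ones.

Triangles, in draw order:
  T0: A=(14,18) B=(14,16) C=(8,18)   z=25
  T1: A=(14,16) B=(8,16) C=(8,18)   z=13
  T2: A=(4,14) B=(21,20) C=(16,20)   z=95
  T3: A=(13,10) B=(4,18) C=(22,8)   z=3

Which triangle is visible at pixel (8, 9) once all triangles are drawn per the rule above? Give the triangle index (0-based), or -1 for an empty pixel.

T0:
  2·area = 12  (B↔C swapped to make it positive)
  edge (14, 18)→(8, 18): d=(-6,0) right/bottom  bias=-1
  edge (8, 18)→(14, 16): d=(6,-2) top-left  bias=+0
  edge (14, 16)→(14, 18): d=(0,2) right/bottom  bias=-1
    (11,6)@(23, 13): e=[30,0,-18] → ·  [on edge]
    (8,7)@(17, 15): e=[18,0,-6] → ·  [on edge]
    (5,8)@(11, 17): e=[6,0,6] → #  [on edge]
    (6,8)@(13, 17): e=[6,4,2] → #
    (7,8)@(15, 17): e=[6,8,-2] → ·
    (2,9)@(5, 19): e=[-6,0,18] → ·  [on edge]
    (5,9)@(11, 19): e=[-6,12,6] → ·
    (6,9)@(13, 19): e=[-6,16,2] → ·
  covered (2 px):
    · · · · · · · · · · · ·
    · · · · · · · · · · · ·
    · · · · · · · · · · · ·
    · · · · · · · · · · · ·
    · · · · · · · · · · · ·
    · · · · · · · · · · · ·
    · · · · · · · · · · · ·
    · · · · · · · · · · · ·
    · · · · · # # · · · · ·
    · · · · · · · · · · · ·
    · · · · · · · · · · · ·
T1:
  2·area = 12  (B↔C swapped to make it positive)
  edge (14, 16)→(8, 18): d=(-6,2) right/bottom  bias=-1
  edge (8, 18)→(8, 16): d=(0,-2) top-left  bias=+0
  edge (8, 16)→(14, 16): d=(6,0) top-left  bias=+0
    (11,6)@(23, 13): e=[0,30,-18] → ·  [on edge]
    (8,7)@(17, 15): e=[0,18,-6] → ·  [on edge]
    (4,8)@(9, 17): e=[4,2,6] → #
    (5,8)@(11, 17): e=[0,6,6] → ·  [on edge]
    (2,9)@(5, 19): e=[0,-6,18] → ·  [on edge]
    (4,9)@(9, 19): e=[-8,2,18] → ·
  covered (1 px):
    · · · · · · · · · · · ·
    · · · · · · · · · · · ·
    · · · · · · · · · · · ·
    · · · · · · · · · · · ·
    · · · · · · · · · · · ·
    · · · · · · · · · · · ·
    · · · · · · · · · · · ·
    · · · · · · · · · · · ·
    · · · · # · · · · · · ·
    · · · · · · · · · · · ·
    · · · · · · · · · · · ·
T2:
  2·area = 30
  edge (4, 14)→(21, 20): d=(17,6) right/bottom  bias=-1
  edge (21, 20)→(16, 20): d=(-5,0) right/bottom  bias=-1
  edge (16, 20)→(4, 14): d=(-12,-6) top-left  bias=+0
    (5,8)@(11, 17): e=[9,15,6] → #
    (6,8)@(13, 17): e=[-3,15,18] → ·
    (5,9)@(11, 19): e=[43,5,-18] → ·
    (7,9)@(15, 19): e=[19,5,6] → #
    (8,9)@(17, 19): e=[7,5,18] → #
    (9,9)@(19, 19): e=[-5,5,30] → ·
    (7,10)@(15, 21): e=[53,-5,-18] → ·
    (8,10)@(17, 21): e=[41,-5,-6] → ·
  covered (3 px):
    · · · · · · · · · · · ·
    · · · · · · · · · · · ·
    · · · · · · · · · · · ·
    · · · · · · · · · · · ·
    · · · · · · · · · · · ·
    · · · · · · · · · · · ·
    · · · · · · · · · · · ·
    · · · · · · · · · · · ·
    · · · · · # · · · · · ·
    · · · · · · · # # · · ·
    · · · · · · · · · · · ·
T3:
  2·area = 54  (B↔C swapped to make it positive)
  edge (13, 10)→(22, 8): d=(9,-2) top-left  bias=+0
  edge (22, 8)→(4, 18): d=(-18,10) right/bottom  bias=-1
  edge (4, 18)→(13, 10): d=(9,-8) top-left  bias=+0
    (9,4)@(19, 9): e=[3,12,39] → #
    (10,4)@(21, 9): e=[7,-8,55] → ·
    (6,5)@(13, 11): e=[9,36,9] → #
    (7,5)@(15, 11): e=[13,16,25] → #
    (8,5)@(17, 11): e=[17,-4,41] → ·
    (9,5)@(19, 11): e=[21,-24,57] → ·
    (5,6)@(11, 13): e=[23,20,11] → #
    (6,6)@(13, 13): e=[27,0,27] → ·  [on edge]
    (7,6)@(15, 13): e=[31,-20,43] → ·
    (4,7)@(9, 15): e=[37,4,13] → #
    (5,7)@(11, 15): e=[41,-16,29] → ·
    (4,8)@(9, 17): e=[55,-32,31] → ·
  covered (5 px):
    · · · · · · · · · · · ·
    · · · · · · · · · · · ·
    · · · · · · · · · · · ·
    · · · · · · · · · · · ·
    · · · · · · · · · # · ·
    · · · · · · # # · · · ·
    · · · · · # · · · · · ·
    · · · · # · · · · · · ·
    · · · · · · · · · · · ·
    · · · · · · · · · · · ·
    · · · · · · · · · · · ·

Z-buffer (winner per pixel, '.' = empty):
  . . . . . . . . . . . .
  . . . . . . . . . . . .
  . . . . . . . . . . . .
  . . . . . . . . . . . .
  . . . . . . . . . 3 . .
  . . . . . . 3 3 . . . .
  . . . . . 3 . . . . . .
  . . . . 3 . . . . . . .
  . . . . 1 2 0 . . . . .
  . . . . . . . 2 2 . . .
  . . . . . . . . . . . .

Final: 2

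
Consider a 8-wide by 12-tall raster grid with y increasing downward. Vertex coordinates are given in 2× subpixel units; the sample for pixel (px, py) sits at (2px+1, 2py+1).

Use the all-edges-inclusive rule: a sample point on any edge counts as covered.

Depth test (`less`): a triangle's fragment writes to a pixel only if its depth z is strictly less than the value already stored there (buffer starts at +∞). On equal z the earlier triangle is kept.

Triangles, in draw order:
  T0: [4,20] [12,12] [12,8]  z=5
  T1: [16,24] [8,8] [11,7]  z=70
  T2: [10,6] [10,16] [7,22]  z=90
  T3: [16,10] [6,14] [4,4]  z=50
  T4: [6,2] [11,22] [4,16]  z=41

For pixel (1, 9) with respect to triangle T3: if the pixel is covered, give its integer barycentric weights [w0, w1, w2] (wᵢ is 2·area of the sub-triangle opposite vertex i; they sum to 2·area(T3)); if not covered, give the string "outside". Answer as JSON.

T0:
  2·area = 32  (B↔C swapped to make it positive)
  edge (4, 20)→(12, 8): d=(8,-12) inclusive
  edge (12, 8)→(12, 12): d=(0,4) inclusive
  edge (12, 12)→(4, 20): d=(-8,8) inclusive
    (7,4)@(15, 9): e=[44,-12,0] → .  [on edge]
    (5,5)@(11, 11): e=[12,4,16] → X
    (6,5)@(13, 11): e=[36,-4,0] → .  [on edge]
    (4,6)@(9, 13): e=[4,12,16] → X
    (5,6)@(11, 13): e=[28,4,0] → X  [on edge]
    (6,6)@(13, 13): e=[52,-4,-16] → .
    (4,7)@(9, 15): e=[20,12,0] → X  [on edge]
    (5,7)@(11, 15): e=[44,4,-16] → .
    (3,8)@(7, 17): e=[12,20,0] → X  [on edge]
    (4,8)@(9, 17): e=[36,12,-16] → .
    (2,9)@(5, 19): e=[4,28,0] → X  [on edge]
    (3,9)@(7, 19): e=[28,20,-16] → .
    (1,10)@(3, 21): e=[-4,36,0] → .  [on edge]
    (0,11)@(1, 23): e=[-12,44,0] → .  [on edge]
  covered (6 px):
    . . . . . . . .
    . . . . . . . .
    . . . . . . . .
    . . . . . . . .
    . . . . . . . .
    . . . . . X . .
    . . . . X X . .
    . . . . X . . .
    . . . X . . . .
    . . X . . . . .
    . . . . . . . .
    . . . . . . . .
T1:
  2·area = 56
  edge (16, 24)→(8, 8): d=(-8,-16) inclusive
  edge (8, 8)→(11, 7): d=(3,-1) inclusive
  edge (11, 7)→(16, 24): d=(5,17) inclusive
    (5,3)@(11, 7): e=[56,0,0] → X  [on edge]
    (6,3)@(13, 7): e=[88,2,-34] → .
    (2,4)@(5, 9): e=[-56,0,112] → .  [on edge]
    (4,4)@(9, 9): e=[8,4,44] → X
    (6,4)@(13, 9): e=[72,8,-24] → .
    (4,5)@(9, 11): e=[-8,10,54] → .
    (5,5)@(11, 11): e=[24,12,20] → X
    (6,5)@(13, 11): e=[56,14,-14] → .
    (5,6)@(11, 13): e=[8,18,30] → X
    (6,6)@(13, 13): e=[40,20,-4] → .
    (5,7)@(11, 15): e=[-8,24,40] → .
    (6,7)@(13, 15): e=[24,26,6] → X
  covered (8 px):
    . . . . . . . .
    . . . . . . . .
    . . . . . . . .
    . . . . . X . .
    . . . . X X . .
    . . . . . X . .
    . . . . . X . .
    . . . . . . X .
    . . . . . . X .
    . . . . . . . .
    . . . . . . . X
    . . . . . . . .
T2:
  2·area = 30
  edge (10, 6)→(10, 16): d=(0,10) inclusive
  edge (10, 16)→(7, 22): d=(-3,6) inclusive
  edge (7, 22)→(10, 6): d=(3,-16) inclusive
    (4,6)@(9, 13): e=[10,15,5] → X
    (5,6)@(11, 13): e=[-10,3,37] → .
    (4,7)@(9, 15): e=[10,9,11] → X
    (5,7)@(11, 15): e=[-10,-3,43] → .
    (4,8)@(9, 17): e=[10,3,17] → X
    (5,8)@(11, 17): e=[-10,-9,49] → .
    (4,9)@(9, 19): e=[10,-3,23] → .
  covered (3 px):
    . . . . . . . .
    . . . . . . . .
    . . . . . . . .
    . . . . . . . .
    . . . . . . . .
    . . . . . . . .
    . . . . X . . .
    . . . . X . . .
    . . . . X . . .
    . . . . . . . .
    . . . . . . . .
    . . . . . . . .
T3:
  2·area = 108
  edge (16, 10)→(6, 14): d=(-10,4) inclusive
  edge (6, 14)→(4, 4): d=(-2,-10) inclusive
  edge (4, 4)→(16, 10): d=(12,6) inclusive
    (2,2)@(5, 5): e=[94,8,6] → X
    (3,2)@(7, 5): e=[86,28,-6] → .
    (2,3)@(5, 7): e=[74,4,30] → X
    (3,3)@(7, 7): e=[66,24,18] → X
    (4,3)@(9, 7): e=[58,44,6] → X
    (5,3)@(11, 7): e=[50,64,-6] → .
    (2,4)@(5, 9): e=[54,0,54] → X  [on edge]
    (5,4)@(11, 9): e=[30,60,18] → X
    (6,4)@(13, 9): e=[22,80,6] → X
    (7,4)@(15, 9): e=[14,100,-6] → .
    (2,5)@(5, 11): e=[34,-4,78] → .
    (3,5)@(7, 11): e=[26,16,66] → X
    (3,9)@(7, 19): e=[-54,0,162] → .  [on edge]
  covered (14 px):
    . . . . . . . .
    . . . . . . . .
    . . X . . . . .
    . . X X X . . .
    . . X X X X X .
    . . . X X X X .
    . . . X . . . .
    . . . . . . . .
    . . . . . . . .
    . . . . . . . .
    . . . . . . . .
    . . . . . . . .
T4:
  2·area = 110
  edge (6, 2)→(11, 22): d=(5,20) inclusive
  edge (11, 22)→(4, 16): d=(-7,-6) inclusive
  edge (4, 16)→(6, 2): d=(2,-14) inclusive
    (3,3)@(7, 7): e=[5,81,24] → X
    (4,3)@(9, 7): e=[-35,93,52] → .
    (2,4)@(5, 9): e=[55,55,0] → X  [on edge]
    (4,4)@(9, 9): e=[-25,79,56] → .
    (2,5)@(5, 11): e=[65,41,4] → X
    (4,5)@(9, 11): e=[-15,65,60] → .
    (2,6)@(5, 13): e=[75,27,8] → X
    (4,6)@(9, 13): e=[-5,51,64] → .
    (2,7)@(5, 15): e=[85,13,12] → X
    (4,7)@(9, 15): e=[5,37,68] → X
    (5,7)@(11, 15): e=[-35,49,96] → .
    (2,8)@(5, 17): e=[95,-1,16] → .
    (1,11)@(3, 23): e=[165,-55,0] → .  [on edge]
  covered (13 px):
    . . . . . . . .
    . . . . . . . .
    . . . . . . . .
    . . . X . . . .
    . . X X . . . .
    . . X X . . . .
    . . X X . . . .
    . . X X X . . .
    . . . X X . . .
    . . . . X . . .
    . . . . . . . .
    . . . . . . . .

Result: "outside"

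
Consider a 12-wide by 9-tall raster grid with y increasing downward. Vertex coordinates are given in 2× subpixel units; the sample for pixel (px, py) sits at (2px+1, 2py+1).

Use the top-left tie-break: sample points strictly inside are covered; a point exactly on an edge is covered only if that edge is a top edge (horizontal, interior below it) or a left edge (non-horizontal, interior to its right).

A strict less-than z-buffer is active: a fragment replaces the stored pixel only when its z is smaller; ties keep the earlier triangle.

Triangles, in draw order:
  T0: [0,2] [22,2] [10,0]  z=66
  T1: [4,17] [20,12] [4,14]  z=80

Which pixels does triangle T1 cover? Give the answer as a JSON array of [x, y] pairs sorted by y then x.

T0:
  2·area = 44  (B↔C swapped to make it positive)
  edge (0, 2)→(10, 0): d=(10,-2) top-left  bias=+0
  edge (10, 0)→(22, 2): d=(12,2) right/bottom  bias=-1
  edge (22, 2)→(0, 2): d=(-22,0) right/bottom  bias=-1
    (2,0)@(5, 1): e=[0,22,22] → #  [on edge]
    (3,0)@(7, 1): e=[4,18,22] → #
    (4,0)@(9, 1): e=[8,14,22] → #
    (5,0)@(11, 1): e=[12,10,22] → #
    (6,0)@(13, 1): e=[16,6,22] → #
    (7,0)@(15, 1): e=[20,2,22] → #
    (8,0)@(17, 1): e=[24,-2,22] → ·
    (2,1)@(5, 3): e=[20,46,-22] → ·
    (3,1)@(7, 3): e=[24,42,-22] → ·
    (4,1)@(9, 3): e=[28,38,-22] → ·
    (5,1)@(11, 3): e=[32,34,-22] → ·
    (6,1)@(13, 3): e=[36,30,-22] → ·
  covered (6 px):
    · · # # # # # # · · · ·
    · · · · · · · · · · · ·
    · · · · · · · · · · · ·
    · · · · · · · · · · · ·
    · · · · · · · · · · · ·
    · · · · · · · · · · · ·
    · · · · · · · · · · · ·
    · · · · · · · · · · · ·
    · · · · · · · · · · · ·
T1:
  2·area = 48  (B↔C swapped to make it positive)
  edge (4, 17)→(4, 14): d=(0,-3) top-left  bias=+0
  edge (4, 14)→(20, 12): d=(16,-2) top-left  bias=+0
  edge (20, 12)→(4, 17): d=(-16,5) right/bottom  bias=-1
    (6,6)@(13, 13): e=[27,2,19] → #
    (7,6)@(15, 13): e=[33,6,9] → #
    (8,6)@(17, 13): e=[39,10,-1] → ·
    (2,7)@(5, 15): e=[3,18,27] → #
    (3,7)@(7, 15): e=[9,22,17] → #
    (4,7)@(9, 15): e=[15,26,7] → #
    (5,7)@(11, 15): e=[21,30,-3] → ·
    (6,7)@(13, 15): e=[27,34,-13] → ·
    (7,7)@(15, 15): e=[33,38,-23] → ·
    (2,8)@(5, 17): e=[3,50,-5] → ·
    (3,8)@(7, 17): e=[9,54,-15] → ·
    (4,8)@(9, 17): e=[15,58,-25] → ·
  covered (5 px):
    · · · · · · · · · · · ·
    · · · · · · · · · · · ·
    · · · · · · · · · · · ·
    · · · · · · · · · · · ·
    · · · · · · · · · · · ·
    · · · · · · · · · · · ·
    · · · · · · # # · · · ·
    · · # # # · · · · · · ·
    · · · · · · · · · · · ·

Result: [[6,6],[7,6],[2,7],[3,7],[4,7]]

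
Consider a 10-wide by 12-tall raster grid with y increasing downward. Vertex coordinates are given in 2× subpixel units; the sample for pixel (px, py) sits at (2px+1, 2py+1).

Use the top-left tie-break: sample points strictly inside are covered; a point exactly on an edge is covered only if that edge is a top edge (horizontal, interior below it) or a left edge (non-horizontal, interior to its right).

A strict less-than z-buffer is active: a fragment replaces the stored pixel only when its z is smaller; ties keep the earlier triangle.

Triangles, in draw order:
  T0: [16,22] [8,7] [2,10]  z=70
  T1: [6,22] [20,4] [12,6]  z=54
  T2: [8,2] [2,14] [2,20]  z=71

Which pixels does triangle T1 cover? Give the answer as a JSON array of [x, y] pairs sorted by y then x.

T0:
  2·area = 114  (B↔C swapped to make it positive)
  edge (16, 22)→(2, 10): d=(-14,-12) top-left  bias=+0
  edge (2, 10)→(8, 7): d=(6,-3) top-left  bias=+0
  edge (8, 7)→(16, 22): d=(8,15) right/bottom  bias=-1
    (2,4)@(5, 9): e=[50,3,61] → █
    (3,4)@(7, 9): e=[74,9,31] → █
    (4,4)@(9, 9): e=[98,15,1] → █
    (5,4)@(11, 9): e=[122,21,-29] → ·
    (2,5)@(5, 11): e=[22,15,77] → █
    (5,5)@(11, 11): e=[94,33,-13] → ·
    (2,6)@(5, 13): e=[-6,27,93] → ·
    (3,6)@(7, 13): e=[18,33,63] → █
    (5,6)@(11, 13): e=[66,45,3] → █
    (6,6)@(13, 13): e=[90,51,-27] → ·
    (3,7)@(7, 15): e=[-10,45,79] → ·
    (4,7)@(9, 15): e=[14,51,49] → █
  covered (15 px):
    · · · · · · · · · ·
    · · · · · · · · · ·
    · · · · · · · · · ·
    · · · · · · · · · ·
    · · █ █ █ · · · · ·
    · · █ █ █ · · · · ·
    · · · █ █ █ · · · ·
    · · · · █ █ · · · ·
    · · · · · █ █ · · ·
    · · · · · · █ · · ·
    · · · · · · · █ · ·
    · · · · · · · · · ·
T1:
  2·area = 116  (B↔C swapped to make it positive)
  edge (6, 22)→(12, 6): d=(6,-16) top-left  bias=+0
  edge (12, 6)→(20, 4): d=(8,-2) top-left  bias=+0
  edge (20, 4)→(6, 22): d=(-14,18) right/bottom  bias=-1
    (8,2)@(17, 5): e=[74,2,40] → █
    (9,2)@(19, 5): e=[106,6,4] → █
    (6,3)@(13, 7): e=[22,10,84] → █
    (7,3)@(15, 7): e=[54,14,48] → █
    (9,3)@(19, 7): e=[118,22,-24] → ·
    (5,4)@(11, 9): e=[2,22,92] → █
    (8,4)@(17, 9): e=[98,34,-16] → ·
    (5,5)@(11, 11): e=[14,38,64] → █
    (7,5)@(15, 11): e=[78,46,-8] → ·
    (5,6)@(11, 13): e=[26,54,36] → █
    (6,6)@(13, 13): e=[58,58,0] → ·  [on edge]
    (4,7)@(9, 15): e=[6,66,44] → █
  covered (14 px):
    · · · · · · · · · ·
    · · · · · · · · · ·
    · · · · · · · · █ █
    · · · · · · █ █ █ ·
    · · · · · █ █ █ · ·
    · · · · · █ █ · · ·
    · · · · · █ · · · ·
    · · · · █ █ · · · ·
    · · · · █ · · · · ·
    · · · · · · · · · ·
    · · · · · · · · · ·
    · · · · · · · · · ·
T2:
  2·area = 36  (B↔C swapped to make it positive)
  edge (8, 2)→(2, 20): d=(-6,18) right/bottom  bias=-1
  edge (2, 20)→(2, 14): d=(0,-6) top-left  bias=+0
  edge (2, 14)→(8, 2): d=(6,-12) top-left  bias=+0
    (3,2)@(7, 5): e=[0,30,6] → ·  [on edge]
    (2,4)@(5, 9): e=[12,18,6] → █
    (3,4)@(7, 9): e=[-24,30,30] → ·
    (2,5)@(5, 11): e=[0,18,18] → ·  [on edge]
    (1,6)@(3, 13): e=[24,6,6] → █
    (2,6)@(5, 13): e=[-12,18,30] → ·
    (1,7)@(3, 15): e=[12,6,18] → █
    (2,7)@(5, 15): e=[-24,18,42] → ·
    (1,8)@(3, 17): e=[0,6,30] → ·  [on edge]
    (0,11)@(1, 23): e=[0,-6,42] → ·  [on edge]
  covered (3 px):
    · · · · · · · · · ·
    · · · · · · · · · ·
    · · · · · · · · · ·
    · · · · · · · · · ·
    · · █ · · · · · · ·
    · · · · · · · · · ·
    · █ · · · · · · · ·
    · █ · · · · · · · ·
    · · · · · · · · · ·
    · · · · · · · · · ·
    · · · · · · · · · ·
    · · · · · · · · · ·

Final: [[8,2],[9,2],[6,3],[7,3],[8,3],[5,4],[6,4],[7,4],[5,5],[6,5],[5,6],[4,7],[5,7],[4,8]]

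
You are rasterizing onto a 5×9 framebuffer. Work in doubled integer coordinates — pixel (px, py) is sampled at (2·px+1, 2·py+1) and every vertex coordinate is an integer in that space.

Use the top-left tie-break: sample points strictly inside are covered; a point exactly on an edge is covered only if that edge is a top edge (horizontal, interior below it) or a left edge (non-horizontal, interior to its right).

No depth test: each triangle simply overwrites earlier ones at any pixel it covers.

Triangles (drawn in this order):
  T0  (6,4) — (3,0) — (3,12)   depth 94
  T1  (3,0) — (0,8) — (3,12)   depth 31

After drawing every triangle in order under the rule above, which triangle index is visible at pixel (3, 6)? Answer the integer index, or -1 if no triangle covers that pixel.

T0:
  2·area = 36  (B↔C swapped to make it positive)
  edge (6, 4)→(3, 12): d=(-3,8) right/bottom  bias=-1
  edge (3, 12)→(3, 0): d=(0,-12) top-left  bias=+0
  edge (3, 0)→(6, 4): d=(3,4) right/bottom  bias=-1
    (1,0)@(3, 1): e=[33,0,3] → █  [on edge]
    (2,0)@(5, 1): e=[17,24,-5] → ·
    (1,1)@(3, 3): e=[27,0,9] → █  [on edge]
    (2,1)@(5, 3): e=[11,24,1] → █
    (3,1)@(7, 3): e=[-5,48,-7] → ·
    (1,2)@(3, 5): e=[21,0,15] → █  [on edge]
    (3,2)@(7, 5): e=[-11,48,-1] → ·
    (1,3)@(3, 7): e=[15,0,21] → █  [on edge]
    (2,3)@(5, 7): e=[-1,24,13] → ·
    (1,4)@(3, 9): e=[9,0,27] → █  [on edge]
    (2,4)@(5, 9): e=[-7,24,19] → ·
    (1,5)@(3, 11): e=[3,0,33] → █  [on edge]
    (1,6)@(3, 13): e=[-3,0,39] → ·  [on edge]
    (1,7)@(3, 15): e=[-9,0,45] → ·  [on edge]
    (1,8)@(3, 17): e=[-15,0,51] → ·  [on edge]
  covered (8 px):
    · █ · · ·
    · █ █ · ·
    · █ █ · ·
    · █ · · ·
    · █ · · ·
    · █ · · ·
    · · · · ·
    · · · · ·
    · · · · ·
T1:
  2·area = 36  (B↔C swapped to make it positive)
  edge (3, 0)→(3, 12): d=(0,12) right/bottom  bias=-1
  edge (3, 12)→(0, 8): d=(-3,-4) top-left  bias=+0
  edge (0, 8)→(3, 0): d=(3,-8) top-left  bias=+0
    (1,0)@(3, 1): e=[0,33,3] → ·  [on edge]
    (1,1)@(3, 3): e=[0,27,9] → ·  [on edge]
    (1,2)@(3, 5): e=[0,21,15] → ·  [on edge]
    (0,3)@(1, 7): e=[24,7,5] → █
    (1,3)@(3, 7): e=[0,15,21] → ·  [on edge]
    (0,4)@(1, 9): e=[24,1,11] → █
    (1,4)@(3, 9): e=[0,9,27] → ·  [on edge]
    (0,5)@(1, 11): e=[24,-5,17] → ·
    (1,5)@(3, 11): e=[0,3,33] → ·  [on edge]
    (1,6)@(3, 13): e=[0,-3,39] → ·  [on edge]
    (1,7)@(3, 15): e=[0,-9,45] → ·  [on edge]
    (1,8)@(3, 17): e=[0,-15,51] → ·  [on edge]
  covered (2 px):
    · · · · ·
    · · · · ·
    · · · · ·
    █ · · · ·
    █ · · · ·
    · · · · ·
    · · · · ·
    · · · · ·
    · · · · ·

Z-buffer (winner per pixel, '.' = empty):
  . 0 . . .
  . 0 0 . .
  . 0 0 . .
  1 0 . . .
  1 0 . . .
  . 0 . . .
  . . . . .
  . . . . .
  . . . . .

Result: -1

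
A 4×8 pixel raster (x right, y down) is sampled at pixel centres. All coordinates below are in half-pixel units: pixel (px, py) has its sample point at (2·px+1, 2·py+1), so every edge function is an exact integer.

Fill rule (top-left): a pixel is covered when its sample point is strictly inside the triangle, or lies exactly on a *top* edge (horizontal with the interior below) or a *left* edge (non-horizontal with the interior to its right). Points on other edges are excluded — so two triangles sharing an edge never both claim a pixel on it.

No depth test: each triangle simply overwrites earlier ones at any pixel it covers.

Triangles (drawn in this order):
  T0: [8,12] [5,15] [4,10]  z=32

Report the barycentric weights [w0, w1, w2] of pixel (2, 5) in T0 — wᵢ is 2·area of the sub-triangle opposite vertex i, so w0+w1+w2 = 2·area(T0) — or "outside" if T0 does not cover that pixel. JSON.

T0:
  2·area = 18
  edge (8, 12)→(5, 15): d=(-3,3) right/bottom  bias=-1
  edge (5, 15)→(4, 10): d=(-1,-5) top-left  bias=+0
  edge (4, 10)→(8, 12): d=(4,2) right/bottom  bias=-1
    (1,2)@(3, 5): e=[36,0,-18] → ·  [on edge]
    (2,5)@(5, 11): e=[12,4,2] → #
    (3,5)@(7, 11): e=[6,14,-2] → ·
    (2,6)@(5, 13): e=[6,2,10] → #
    (3,6)@(7, 13): e=[0,12,6] → ·  [on edge]
    (2,7)@(5, 15): e=[0,0,18] → ·  [on edge]
  covered (2 px):
    · · · ·
    · · · ·
    · · · ·
    · · · ·
    · · · ·
    · · # ·
    · · # ·
    · · · ·

Answer: [4,2,12]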